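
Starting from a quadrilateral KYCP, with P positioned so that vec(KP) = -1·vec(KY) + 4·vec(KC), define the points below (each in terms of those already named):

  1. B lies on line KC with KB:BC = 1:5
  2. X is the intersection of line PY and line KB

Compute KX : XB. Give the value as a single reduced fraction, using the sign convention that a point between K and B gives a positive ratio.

KX:XB = -12/11

Choose coordinates K = (0, 0), Y = (1, 0), C = (0, 1), P = (-1, 4).
1. B lies on line KC with KB:BC = 1:5 ⇒ B = (0, 1/6)
2. X is the intersection of line PY and line KB ⇒ X = (0, 2)
X = K + t·(B−K) with t = 12, so KX:XB = t:(1−t) = 12:-11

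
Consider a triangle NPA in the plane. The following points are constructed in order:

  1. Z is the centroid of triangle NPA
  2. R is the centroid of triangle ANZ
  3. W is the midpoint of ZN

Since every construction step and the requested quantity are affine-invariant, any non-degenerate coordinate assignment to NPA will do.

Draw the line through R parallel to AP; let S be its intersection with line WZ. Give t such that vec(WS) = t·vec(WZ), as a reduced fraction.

t = 2/3

Set N = (0, 0), P = (1, 0), A = (0, 1); any affine frame gives the same invariant.
1. Z is the centroid of triangle NPA ⇒ Z = (1/3, 1/3)
2. R is the centroid of triangle ANZ ⇒ R = (1/9, 4/9)
3. W is the midpoint of ZN ⇒ W = (1/6, 1/6)
through R parallel to AP: direction (1, -1); meets WZ at S = (5/18, 5/18)
S = W + t·(Z−W) with t = 2/3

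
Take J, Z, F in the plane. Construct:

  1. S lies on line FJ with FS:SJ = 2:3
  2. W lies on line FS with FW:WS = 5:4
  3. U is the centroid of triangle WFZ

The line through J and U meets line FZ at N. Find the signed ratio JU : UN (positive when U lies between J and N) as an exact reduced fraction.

Choose coordinates J = (0, 0), Z = (1, 0), F = (0, 1).
1. S lies on line FJ with FS:SJ = 2:3 ⇒ S = (0, 3/5)
2. W lies on line FS with FW:WS = 5:4 ⇒ W = (0, 7/9)
3. U is the centroid of triangle WFZ ⇒ U = (1/3, 16/27)
line JU meets FZ at N = (9/25, 16/25)
U = J + t·(N−J) with t = 25/27, so JU:UN = 25/27:2/27

JU:UN = 25/2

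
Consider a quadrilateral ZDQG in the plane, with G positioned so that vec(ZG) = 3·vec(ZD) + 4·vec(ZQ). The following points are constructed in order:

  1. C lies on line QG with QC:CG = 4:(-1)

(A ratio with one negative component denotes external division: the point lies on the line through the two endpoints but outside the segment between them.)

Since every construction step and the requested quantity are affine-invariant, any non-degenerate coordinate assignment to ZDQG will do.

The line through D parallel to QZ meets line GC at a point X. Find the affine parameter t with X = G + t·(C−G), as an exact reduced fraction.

t = -2

Set Z = (0, 0), D = (1, 0), Q = (0, 1), G = (3, 4); any affine frame gives the same invariant.
1. C lies on line QG with QC:CG = 4:(-1) ⇒ C = (4, 5)
through D parallel to QZ: direction (0, -1); meets GC at X = (1, 2)
X = G + t·(C−G) with t = -2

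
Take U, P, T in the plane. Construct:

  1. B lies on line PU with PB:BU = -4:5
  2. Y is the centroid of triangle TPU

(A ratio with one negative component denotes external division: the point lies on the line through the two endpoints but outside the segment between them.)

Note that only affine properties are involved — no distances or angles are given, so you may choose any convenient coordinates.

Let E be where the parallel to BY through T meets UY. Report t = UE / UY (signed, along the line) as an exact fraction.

t = 14/5

Set U = (0, 0), P = (1, 0), T = (0, 1); any affine frame gives the same invariant.
1. B lies on line PU with PB:BU = -4:5 ⇒ B = (5, 0)
2. Y is the centroid of triangle TPU ⇒ Y = (1/3, 1/3)
through T parallel to BY: direction (-14/3, 1/3); meets UY at E = (14/15, 14/15)
E = U + t·(Y−U) with t = 14/5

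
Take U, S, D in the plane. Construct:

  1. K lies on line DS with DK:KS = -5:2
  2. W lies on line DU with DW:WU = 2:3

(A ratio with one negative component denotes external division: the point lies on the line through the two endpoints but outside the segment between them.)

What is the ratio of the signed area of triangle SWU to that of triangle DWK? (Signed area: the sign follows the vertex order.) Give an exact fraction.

[SWU]:[DWK] = 9/10

Assign U = (0, 0), S = (1, 0), D = (0, 1) — the answer is frame-independent, so this choice is without loss of generality.
1. K lies on line DS with DK:KS = -5:2 ⇒ K = (5/3, -2/3)
2. W lies on line DU with DW:WU = 2:3 ⇒ W = (0, 3/5)
2·[SWU] = 3/5, 2·[DWK] = 2/3
[SWU]:[DWK] = 3/5:2/3 = 9/10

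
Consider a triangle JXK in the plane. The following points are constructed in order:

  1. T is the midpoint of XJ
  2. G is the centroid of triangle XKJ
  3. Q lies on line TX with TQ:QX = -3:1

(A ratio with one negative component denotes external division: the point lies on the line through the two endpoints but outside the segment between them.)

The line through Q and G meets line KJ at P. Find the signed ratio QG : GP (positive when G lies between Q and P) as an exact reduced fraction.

QG:GP = 11/4

Choose coordinates J = (0, 0), X = (1, 0), K = (0, 1).
1. T is the midpoint of XJ ⇒ T = (1/2, 0)
2. G is the centroid of triangle XKJ ⇒ G = (1/3, 1/3)
3. Q lies on line TX with TQ:QX = -3:1 ⇒ Q = (5/4, 0)
line QG meets KJ at P = (0, 5/11)
G = Q + t·(P−Q) with t = 11/15, so QG:GP = 11/15:4/15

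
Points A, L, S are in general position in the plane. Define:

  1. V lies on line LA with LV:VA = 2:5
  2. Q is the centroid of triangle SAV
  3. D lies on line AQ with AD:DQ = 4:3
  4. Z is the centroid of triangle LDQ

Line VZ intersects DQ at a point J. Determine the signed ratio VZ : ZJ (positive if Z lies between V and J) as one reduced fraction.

VZ:ZJ = 8/7

Assign A = (0, 0), L = (1, 0), S = (0, 1) — the answer is frame-independent, so this choice is without loss of generality.
1. V lies on line LA with LV:VA = 2:5 ⇒ V = (5/7, 0)
2. Q is the centroid of triangle SAV ⇒ Q = (5/21, 1/3)
3. D lies on line AQ with AD:DQ = 4:3 ⇒ D = (20/147, 4/21)
4. Z is the centroid of triangle LDQ ⇒ Z = (202/441, 11/63)
line VZ meets DQ at J = (275/1176, 55/168)
Z = V + t·(J−V) with t = 8/15, so VZ:ZJ = 8/15:7/15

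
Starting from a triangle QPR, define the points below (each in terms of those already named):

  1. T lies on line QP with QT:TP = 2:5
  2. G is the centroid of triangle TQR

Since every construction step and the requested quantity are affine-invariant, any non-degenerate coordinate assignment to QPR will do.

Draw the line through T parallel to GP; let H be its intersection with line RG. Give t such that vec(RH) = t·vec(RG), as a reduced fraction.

Work in coordinates with Q = (0, 0), P = (1, 0), R = (0, 1).
1. T lies on line QP with QT:TP = 2:5 ⇒ T = (2/7, 0)
2. G is the centroid of triangle TQR ⇒ G = (2/21, 1/3)
through T parallel to GP: direction (19/21, -1/3); meets RG at H = (17/126, 1/18)
H = R + t·(G−R) with t = 17/12

t = 17/12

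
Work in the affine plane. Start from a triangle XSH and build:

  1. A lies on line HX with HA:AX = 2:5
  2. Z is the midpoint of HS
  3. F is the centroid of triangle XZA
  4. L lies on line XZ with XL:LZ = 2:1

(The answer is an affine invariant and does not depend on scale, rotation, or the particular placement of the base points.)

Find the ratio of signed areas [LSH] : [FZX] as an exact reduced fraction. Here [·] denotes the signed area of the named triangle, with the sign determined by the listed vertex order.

[LSH]:[FZX] = -14/5

Choose coordinates X = (0, 0), S = (1, 0), H = (0, 1).
1. A lies on line HX with HA:AX = 2:5 ⇒ A = (0, 5/7)
2. Z is the midpoint of HS ⇒ Z = (1/2, 1/2)
3. F is the centroid of triangle XZA ⇒ F = (1/6, 17/42)
4. L lies on line XZ with XL:LZ = 2:1 ⇒ L = (1/3, 1/3)
2·[LSH] = 1/3, 2·[FZX] = -5/42
[LSH]:[FZX] = 1/3:-5/42 = -14/5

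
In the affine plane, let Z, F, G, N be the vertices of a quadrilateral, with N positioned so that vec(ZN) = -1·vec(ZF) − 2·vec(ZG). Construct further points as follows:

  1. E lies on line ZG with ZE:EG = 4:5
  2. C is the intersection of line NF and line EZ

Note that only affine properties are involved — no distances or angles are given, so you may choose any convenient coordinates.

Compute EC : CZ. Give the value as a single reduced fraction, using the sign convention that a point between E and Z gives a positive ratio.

Choose coordinates Z = (0, 0), F = (1, 0), G = (0, 1), N = (-1, -2).
1. E lies on line ZG with ZE:EG = 4:5 ⇒ E = (0, 4/9)
2. C is the intersection of line NF and line EZ ⇒ C = (0, -1)
C = E + t·(Z−E) with t = 13/4, so EC:CZ = t:(1−t) = 13/4:-9/4

EC:CZ = -13/9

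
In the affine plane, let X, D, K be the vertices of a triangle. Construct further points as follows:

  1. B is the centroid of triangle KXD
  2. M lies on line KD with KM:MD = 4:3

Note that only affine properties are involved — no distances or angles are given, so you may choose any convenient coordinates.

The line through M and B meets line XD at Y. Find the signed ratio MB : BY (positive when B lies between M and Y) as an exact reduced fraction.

Choose coordinates X = (0, 0), D = (1, 0), K = (0, 1).
1. B is the centroid of triangle KXD ⇒ B = (1/3, 1/3)
2. M lies on line KD with KM:MD = 4:3 ⇒ M = (4/7, 3/7)
line MB meets XD at Y = (-1/2, 0)
B = M + t·(Y−M) with t = 2/9, so MB:BY = 2/9:7/9

MB:BY = 2/7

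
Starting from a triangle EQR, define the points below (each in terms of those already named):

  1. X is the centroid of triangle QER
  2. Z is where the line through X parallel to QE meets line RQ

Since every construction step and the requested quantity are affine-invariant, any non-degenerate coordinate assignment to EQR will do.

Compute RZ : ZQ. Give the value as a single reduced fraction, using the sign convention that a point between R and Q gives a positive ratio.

Work in coordinates with E = (0, 0), Q = (1, 0), R = (0, 1).
1. X is the centroid of triangle QER ⇒ X = (1/3, 1/3)
2. Z is where the line through X parallel to QE meets line RQ ⇒ Z = (2/3, 1/3)
Z = R + t·(Q−R) with t = 2/3, so RZ:ZQ = t:(1−t) = 2/3:1/3

RZ:ZQ = 2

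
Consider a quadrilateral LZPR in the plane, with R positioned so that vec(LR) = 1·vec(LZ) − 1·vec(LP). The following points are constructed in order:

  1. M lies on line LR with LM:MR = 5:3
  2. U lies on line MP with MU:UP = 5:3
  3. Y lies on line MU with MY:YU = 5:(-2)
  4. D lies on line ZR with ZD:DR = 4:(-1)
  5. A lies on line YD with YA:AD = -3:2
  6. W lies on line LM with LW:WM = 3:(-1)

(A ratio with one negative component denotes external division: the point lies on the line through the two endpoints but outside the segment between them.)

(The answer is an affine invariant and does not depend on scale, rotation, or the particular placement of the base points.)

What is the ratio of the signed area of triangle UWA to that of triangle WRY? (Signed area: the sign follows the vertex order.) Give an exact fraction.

Choose coordinates L = (0, 0), Z = (1, 0), P = (0, 1), R = (1, -1).
1. M lies on line LR with LM:MR = 5:3 ⇒ M = (5/8, -5/8)
2. U lies on line MP with MU:UP = 5:3 ⇒ U = (15/64, 25/64)
3. Y lies on line MU with MY:YU = 5:(-2) ⇒ Y = (-5/192, 205/192)
4. D lies on line ZR with ZD:DR = 4:(-1) ⇒ D = (1, -4/3)
5. A lies on line YD with YA:AD = -3:2 ⇒ A = (293/96, -589/96)
6. W lies on line LM with LW:WM = 3:(-1) ⇒ W = (15/16, -15/16)
2·[UWA] = -325/384, 2·[WRY] = 25/384
[UWA]:[WRY] = -325/384:25/384 = -13

[UWA]:[WRY] = -13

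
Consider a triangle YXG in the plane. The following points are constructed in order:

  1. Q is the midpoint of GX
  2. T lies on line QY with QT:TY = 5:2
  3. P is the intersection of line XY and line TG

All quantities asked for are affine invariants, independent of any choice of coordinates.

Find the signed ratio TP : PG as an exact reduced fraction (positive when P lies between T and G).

TP:PG = -1/7

Set Y = (0, 0), X = (1, 0), G = (0, 1); any affine frame gives the same invariant.
1. Q is the midpoint of GX ⇒ Q = (1/2, 1/2)
2. T lies on line QY with QT:TY = 5:2 ⇒ T = (1/7, 1/7)
3. P is the intersection of line XY and line TG ⇒ P = (1/6, 0)
P = T + t·(G−T) with t = -1/6, so TP:PG = t:(1−t) = -1/6:7/6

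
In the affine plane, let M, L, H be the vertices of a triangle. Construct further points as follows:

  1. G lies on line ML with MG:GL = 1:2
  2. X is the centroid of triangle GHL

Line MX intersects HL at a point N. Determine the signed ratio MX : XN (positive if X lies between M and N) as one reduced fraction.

MX:XN = 7/2

Set M = (0, 0), L = (1, 0), H = (0, 1); any affine frame gives the same invariant.
1. G lies on line ML with MG:GL = 1:2 ⇒ G = (1/3, 0)
2. X is the centroid of triangle GHL ⇒ X = (4/9, 1/3)
line MX meets HL at N = (4/7, 3/7)
X = M + t·(N−M) with t = 7/9, so MX:XN = 7/9:2/9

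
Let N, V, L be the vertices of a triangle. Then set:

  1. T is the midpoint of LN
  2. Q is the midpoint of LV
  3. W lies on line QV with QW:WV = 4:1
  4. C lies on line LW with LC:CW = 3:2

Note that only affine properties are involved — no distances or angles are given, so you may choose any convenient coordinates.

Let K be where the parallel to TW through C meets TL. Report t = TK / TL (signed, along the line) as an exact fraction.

t = 2/5

Work in coordinates with N = (0, 0), V = (1, 0), L = (0, 1).
1. T is the midpoint of LN ⇒ T = (0, 1/2)
2. Q is the midpoint of LV ⇒ Q = (1/2, 1/2)
3. W lies on line QV with QW:WV = 4:1 ⇒ W = (9/10, 1/10)
4. C lies on line LW with LC:CW = 3:2 ⇒ C = (27/50, 23/50)
through C parallel to TW: direction (9/10, -2/5); meets TL at K = (0, 7/10)
K = T + t·(L−T) with t = 2/5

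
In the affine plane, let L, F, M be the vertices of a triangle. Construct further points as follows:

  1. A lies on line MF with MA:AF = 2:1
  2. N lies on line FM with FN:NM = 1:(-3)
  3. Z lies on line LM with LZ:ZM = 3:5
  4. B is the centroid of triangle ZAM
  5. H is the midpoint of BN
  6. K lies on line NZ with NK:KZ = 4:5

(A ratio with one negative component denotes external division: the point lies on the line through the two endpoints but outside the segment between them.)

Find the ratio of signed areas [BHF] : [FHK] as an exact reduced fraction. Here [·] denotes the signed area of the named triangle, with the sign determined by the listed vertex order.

Assign L = (0, 0), F = (1, 0), M = (0, 1) — the answer is frame-independent, so this choice is without loss of generality.
1. A lies on line MF with MA:AF = 2:1 ⇒ A = (2/3, 1/3)
2. N lies on line FM with FN:NM = 1:(-3) ⇒ N = (3/2, -1/2)
3. Z lies on line LM with LZ:ZM = 3:5 ⇒ Z = (0, 3/8)
4. B is the centroid of triangle ZAM ⇒ B = (2/9, 41/72)
5. H is the midpoint of BN ⇒ H = (31/36, 5/144)
6. K lies on line NZ with NK:KZ = 4:5 ⇒ K = (5/6, -1/9)
2·[BHF] = 5/96, 2·[FHK] = 55/2592
[BHF]:[FHK] = 5/96:55/2592 = 27/11

[BHF]:[FHK] = 27/11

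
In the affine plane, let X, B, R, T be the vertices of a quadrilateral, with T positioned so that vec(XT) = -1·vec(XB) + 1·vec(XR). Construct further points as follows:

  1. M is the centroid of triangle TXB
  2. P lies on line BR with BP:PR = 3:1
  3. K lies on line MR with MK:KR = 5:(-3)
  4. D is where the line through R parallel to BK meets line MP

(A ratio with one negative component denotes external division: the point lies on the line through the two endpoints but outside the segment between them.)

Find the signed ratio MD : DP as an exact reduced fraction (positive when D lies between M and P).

MD:DP = 8/3

Choose coordinates X = (0, 0), B = (1, 0), R = (0, 1), T = (-1, 1).
1. M is the centroid of triangle TXB ⇒ M = (0, 1/3)
2. P lies on line BR with BP:PR = 3:1 ⇒ P = (1/4, 3/4)
3. K lies on line MR with MK:KR = 5:(-3) ⇒ K = (0, 2)
4. D is where the line through R parallel to BK meets line MP ⇒ D = (2/11, 7/11)
D = M + t·(P−M) with t = 8/11, so MD:DP = t:(1−t) = 8/11:3/11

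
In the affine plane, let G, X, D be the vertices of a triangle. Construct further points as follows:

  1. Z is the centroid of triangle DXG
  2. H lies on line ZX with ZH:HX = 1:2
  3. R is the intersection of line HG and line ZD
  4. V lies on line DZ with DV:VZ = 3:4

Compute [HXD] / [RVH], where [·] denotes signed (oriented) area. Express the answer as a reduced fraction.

[HXD]:[RVH] = -56/23

Assign G = (0, 0), X = (1, 0), D = (0, 1) — the answer is frame-independent, so this choice is without loss of generality.
1. Z is the centroid of triangle DXG ⇒ Z = (1/3, 1/3)
2. H lies on line ZX with ZH:HX = 1:2 ⇒ H = (5/9, 2/9)
3. R is the intersection of line HG and line ZD ⇒ R = (5/12, 1/6)
4. V lies on line DZ with DV:VZ = 3:4 ⇒ V = (1/7, 5/7)
2·[HXD] = 2/9, 2·[RVH] = -23/252
[HXD]:[RVH] = 2/9:-23/252 = -56/23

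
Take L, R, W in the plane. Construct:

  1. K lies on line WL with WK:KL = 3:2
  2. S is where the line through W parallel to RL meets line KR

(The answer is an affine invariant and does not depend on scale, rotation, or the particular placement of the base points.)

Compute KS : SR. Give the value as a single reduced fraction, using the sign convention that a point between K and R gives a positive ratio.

KS:SR = -3/5

Set L = (0, 0), R = (1, 0), W = (0, 1); any affine frame gives the same invariant.
1. K lies on line WL with WK:KL = 3:2 ⇒ K = (0, 2/5)
2. S is where the line through W parallel to RL meets line KR ⇒ S = (-3/2, 1)
S = K + t·(R−K) with t = -3/2, so KS:SR = t:(1−t) = -3/2:5/2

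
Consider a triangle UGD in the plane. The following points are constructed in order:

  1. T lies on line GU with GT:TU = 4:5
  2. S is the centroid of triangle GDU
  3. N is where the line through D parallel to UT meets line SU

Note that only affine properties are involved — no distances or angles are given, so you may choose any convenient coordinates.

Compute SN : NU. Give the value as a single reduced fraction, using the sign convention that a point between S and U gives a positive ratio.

Set U = (0, 0), G = (1, 0), D = (0, 1); any affine frame gives the same invariant.
1. T lies on line GU with GT:TU = 4:5 ⇒ T = (5/9, 0)
2. S is the centroid of triangle GDU ⇒ S = (1/3, 1/3)
3. N is where the line through D parallel to UT meets line SU ⇒ N = (1, 1)
N = S + t·(U−S) with t = -2, so SN:NU = t:(1−t) = -2:3

SN:NU = -2/3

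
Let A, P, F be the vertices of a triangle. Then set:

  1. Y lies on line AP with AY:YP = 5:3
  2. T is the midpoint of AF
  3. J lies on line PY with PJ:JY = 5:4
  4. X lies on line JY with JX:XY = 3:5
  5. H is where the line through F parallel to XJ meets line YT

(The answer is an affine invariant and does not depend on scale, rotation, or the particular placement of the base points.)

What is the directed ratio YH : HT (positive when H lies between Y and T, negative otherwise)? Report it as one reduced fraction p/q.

Choose coordinates A = (0, 0), P = (1, 0), F = (0, 1).
1. Y lies on line AP with AY:YP = 5:3 ⇒ Y = (5/8, 0)
2. T is the midpoint of AF ⇒ T = (0, 1/2)
3. J lies on line PY with PJ:JY = 5:4 ⇒ J = (19/24, 0)
4. X lies on line JY with JX:XY = 3:5 ⇒ X = (35/48, 0)
5. H is where the line through F parallel to XJ meets line YT ⇒ H = (-5/8, 1)
H = Y + t·(T−Y) with t = 2, so YH:HT = t:(1−t) = 2:-1

YH:HT = -2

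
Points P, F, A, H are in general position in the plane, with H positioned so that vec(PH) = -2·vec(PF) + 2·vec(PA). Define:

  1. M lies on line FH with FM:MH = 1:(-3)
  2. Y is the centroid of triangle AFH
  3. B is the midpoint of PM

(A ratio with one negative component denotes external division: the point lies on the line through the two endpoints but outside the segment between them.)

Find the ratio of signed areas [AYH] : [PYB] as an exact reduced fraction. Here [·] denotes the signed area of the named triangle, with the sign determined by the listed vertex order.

Choose coordinates P = (0, 0), F = (1, 0), A = (0, 1), H = (-2, 2).
1. M lies on line FH with FM:MH = 1:(-3) ⇒ M = (5/2, -1)
2. Y is the centroid of triangle AFH ⇒ Y = (-1/3, 1)
3. B is the midpoint of PM ⇒ B = (5/4, -1/2)
2·[AYH] = -1/3, 2·[PYB] = -13/12
[AYH]:[PYB] = -1/3:-13/12 = 4/13

[AYH]:[PYB] = 4/13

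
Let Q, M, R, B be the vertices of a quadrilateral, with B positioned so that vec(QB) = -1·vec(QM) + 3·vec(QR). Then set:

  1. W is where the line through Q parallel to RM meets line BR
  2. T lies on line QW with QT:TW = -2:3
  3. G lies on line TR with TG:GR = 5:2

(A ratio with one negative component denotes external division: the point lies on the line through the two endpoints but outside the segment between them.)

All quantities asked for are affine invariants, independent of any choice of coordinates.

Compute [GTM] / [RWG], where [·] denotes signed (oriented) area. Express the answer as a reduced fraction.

[GTM]:[RWG] = -5/6

Choose coordinates Q = (0, 0), M = (1, 0), R = (0, 1), B = (-1, 3).
1. W is where the line through Q parallel to RM meets line BR ⇒ W = (1, -1)
2. T lies on line QW with QT:TW = -2:3 ⇒ T = (-2, 2)
3. G lies on line TR with TG:GR = 5:2 ⇒ G = (-4/7, 9/7)
2·[GTM] = 5/7, 2·[RWG] = -6/7
[GTM]:[RWG] = 5/7:-6/7 = -5/6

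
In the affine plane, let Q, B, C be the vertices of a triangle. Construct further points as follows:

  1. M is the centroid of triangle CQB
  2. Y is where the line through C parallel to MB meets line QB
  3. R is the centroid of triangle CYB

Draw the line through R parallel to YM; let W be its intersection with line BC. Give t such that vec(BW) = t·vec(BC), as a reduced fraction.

t = 5/12

Work in coordinates with Q = (0, 0), B = (1, 0), C = (0, 1).
1. M is the centroid of triangle CQB ⇒ M = (1/3, 1/3)
2. Y is where the line through C parallel to MB meets line QB ⇒ Y = (2, 0)
3. R is the centroid of triangle CYB ⇒ R = (1, 1/3)
through R parallel to YM: direction (-5/3, 1/3); meets BC at W = (7/12, 5/12)
W = B + t·(C−B) with t = 5/12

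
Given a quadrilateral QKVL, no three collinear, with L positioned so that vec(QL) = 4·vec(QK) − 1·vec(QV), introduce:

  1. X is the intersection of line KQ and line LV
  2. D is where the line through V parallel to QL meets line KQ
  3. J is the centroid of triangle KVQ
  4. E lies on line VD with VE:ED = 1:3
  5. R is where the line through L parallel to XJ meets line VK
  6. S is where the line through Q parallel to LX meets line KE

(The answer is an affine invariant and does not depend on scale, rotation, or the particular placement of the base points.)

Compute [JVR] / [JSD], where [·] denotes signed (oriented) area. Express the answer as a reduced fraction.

Assign Q = (0, 0), K = (1, 0), V = (0, 1), L = (4, -1) — the answer is frame-independent, so this choice is without loss of generality.
1. X is the intersection of line KQ and line LV ⇒ X = (2, 0)
2. D is where the line through V parallel to QL meets line KQ ⇒ D = (4, 0)
3. J is the centroid of triangle KVQ ⇒ J = (1/3, 1/3)
4. E lies on line VD with VE:ED = 1:3 ⇒ E = (1, 3/4)
5. R is where the line through L parallel to XJ meets line VK ⇒ R = (3/2, -1/2)
6. S is where the line through Q parallel to LX meets line KE ⇒ S = (1, -1/2)
2·[JVR] = -1/2, 2·[JSD] = 17/6
[JVR]:[JSD] = -1/2:17/6 = -3/17

[JVR]:[JSD] = -3/17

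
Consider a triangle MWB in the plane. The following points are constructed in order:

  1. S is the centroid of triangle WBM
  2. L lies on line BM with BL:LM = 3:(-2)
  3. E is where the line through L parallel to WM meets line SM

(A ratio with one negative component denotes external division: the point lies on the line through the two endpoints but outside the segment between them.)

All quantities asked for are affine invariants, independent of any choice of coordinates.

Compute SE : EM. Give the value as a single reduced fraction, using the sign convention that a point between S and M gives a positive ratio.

SE:EM = -7/6

Work in coordinates with M = (0, 0), W = (1, 0), B = (0, 1).
1. S is the centroid of triangle WBM ⇒ S = (1/3, 1/3)
2. L lies on line BM with BL:LM = 3:(-2) ⇒ L = (0, -2)
3. E is where the line through L parallel to WM meets line SM ⇒ E = (-2, -2)
E = S + t·(M−S) with t = 7, so SE:EM = t:(1−t) = 7:-6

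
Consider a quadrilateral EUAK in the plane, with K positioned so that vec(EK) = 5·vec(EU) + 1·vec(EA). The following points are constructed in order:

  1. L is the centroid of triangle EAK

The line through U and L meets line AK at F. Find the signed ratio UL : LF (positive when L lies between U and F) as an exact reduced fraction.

UL:LF = 2

Assign E = (0, 0), U = (1, 0), A = (0, 1), K = (5, 1) — the answer is frame-independent, so this choice is without loss of generality.
1. L is the centroid of triangle EAK ⇒ L = (5/3, 2/3)
line UL meets AK at F = (2, 1)
L = U + t·(F−U) with t = 2/3, so UL:LF = 2/3:1/3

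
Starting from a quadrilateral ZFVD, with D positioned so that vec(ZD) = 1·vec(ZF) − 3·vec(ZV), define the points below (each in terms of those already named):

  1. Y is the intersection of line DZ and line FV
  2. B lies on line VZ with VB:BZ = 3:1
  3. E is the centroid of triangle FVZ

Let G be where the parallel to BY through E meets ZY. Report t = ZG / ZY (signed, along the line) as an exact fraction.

t = 14/3

Set Z = (0, 0), F = (1, 0), V = (0, 1), D = (1, -3); any affine frame gives the same invariant.
1. Y is the intersection of line DZ and line FV ⇒ Y = (-1/2, 3/2)
2. B lies on line VZ with VB:BZ = 3:1 ⇒ B = (0, 1/4)
3. E is the centroid of triangle FVZ ⇒ E = (1/3, 1/3)
through E parallel to BY: direction (-1/2, 5/4); meets ZY at G = (-7/3, 7)
G = Z + t·(Y−Z) with t = 14/3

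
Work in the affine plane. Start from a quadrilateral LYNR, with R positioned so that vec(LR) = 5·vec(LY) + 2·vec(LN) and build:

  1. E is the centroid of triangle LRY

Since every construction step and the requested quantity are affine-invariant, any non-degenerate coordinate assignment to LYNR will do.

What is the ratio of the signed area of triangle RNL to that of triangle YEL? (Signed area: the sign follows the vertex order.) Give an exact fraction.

[RNL]:[YEL] = 15/2

Work in coordinates with L = (0, 0), Y = (1, 0), N = (0, 1), R = (5, 2).
1. E is the centroid of triangle LRY ⇒ E = (2, 2/3)
2·[RNL] = 5, 2·[YEL] = 2/3
[RNL]:[YEL] = 5:2/3 = 15/2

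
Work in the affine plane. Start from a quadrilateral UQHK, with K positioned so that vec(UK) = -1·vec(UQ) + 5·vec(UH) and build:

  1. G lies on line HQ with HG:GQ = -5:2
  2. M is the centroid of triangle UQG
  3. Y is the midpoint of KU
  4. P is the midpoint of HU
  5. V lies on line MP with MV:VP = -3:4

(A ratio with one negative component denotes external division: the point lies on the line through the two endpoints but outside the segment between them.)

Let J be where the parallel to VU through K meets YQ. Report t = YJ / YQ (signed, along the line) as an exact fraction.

t = -277/191

Work in coordinates with U = (0, 0), Q = (1, 0), H = (0, 1), K = (-1, 5).
1. G lies on line HQ with HG:GQ = -5:2 ⇒ G = (5/3, -2/3)
2. M is the centroid of triangle UQG ⇒ M = (8/9, -2/9)
3. Y is the midpoint of KU ⇒ Y = (-1/2, 5/2)
4. P is the midpoint of HU ⇒ P = (0, 1/2)
5. V lies on line MP with MV:VP = -3:4 ⇒ V = (32/9, -43/18)
through K parallel to VU: direction (-32/9, 43/18); meets YQ at J = (-511/191, 1170/191)
J = Y + t·(Q−Y) with t = -277/191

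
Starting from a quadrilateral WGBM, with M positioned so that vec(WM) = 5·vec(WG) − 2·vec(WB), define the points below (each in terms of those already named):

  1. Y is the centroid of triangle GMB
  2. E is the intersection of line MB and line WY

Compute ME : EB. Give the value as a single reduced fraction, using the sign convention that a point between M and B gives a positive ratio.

Work in coordinates with W = (0, 0), G = (1, 0), B = (0, 1), M = (5, -2).
1. Y is the centroid of triangle GMB ⇒ Y = (2, -1/3)
2. E is the intersection of line MB and line WY ⇒ E = (30/13, -5/13)
E = M + t·(B−M) with t = 7/13, so ME:EB = t:(1−t) = 7/13:6/13

ME:EB = 7/6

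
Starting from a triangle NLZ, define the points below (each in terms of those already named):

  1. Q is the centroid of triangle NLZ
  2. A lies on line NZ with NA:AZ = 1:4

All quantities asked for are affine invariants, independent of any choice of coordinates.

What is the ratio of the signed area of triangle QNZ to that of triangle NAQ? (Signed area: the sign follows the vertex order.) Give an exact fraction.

[QNZ]:[NAQ] = 5

Set N = (0, 0), L = (1, 0), Z = (0, 1); any affine frame gives the same invariant.
1. Q is the centroid of triangle NLZ ⇒ Q = (1/3, 1/3)
2. A lies on line NZ with NA:AZ = 1:4 ⇒ A = (0, 1/5)
2·[QNZ] = -1/3, 2·[NAQ] = -1/15
[QNZ]:[NAQ] = -1/3:-1/15 = 5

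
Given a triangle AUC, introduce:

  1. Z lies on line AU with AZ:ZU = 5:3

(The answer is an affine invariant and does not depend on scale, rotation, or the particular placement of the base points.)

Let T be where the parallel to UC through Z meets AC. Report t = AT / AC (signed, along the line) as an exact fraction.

Choose coordinates A = (0, 0), U = (1, 0), C = (0, 1).
1. Z lies on line AU with AZ:ZU = 5:3 ⇒ Z = (5/8, 0)
through Z parallel to UC: direction (-1, 1); meets AC at T = (0, 5/8)
T = A + t·(C−A) with t = 5/8

t = 5/8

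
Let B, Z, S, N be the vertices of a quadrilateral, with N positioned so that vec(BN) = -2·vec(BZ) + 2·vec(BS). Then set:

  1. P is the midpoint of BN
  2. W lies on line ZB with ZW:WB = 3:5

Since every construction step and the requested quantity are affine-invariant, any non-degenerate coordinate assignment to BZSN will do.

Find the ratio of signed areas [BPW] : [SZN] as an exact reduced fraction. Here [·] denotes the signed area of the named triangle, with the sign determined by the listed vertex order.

[BPW]:[SZN] = 5/8

Set B = (0, 0), Z = (1, 0), S = (0, 1), N = (-2, 2); any affine frame gives the same invariant.
1. P is the midpoint of BN ⇒ P = (-1, 1)
2. W lies on line ZB with ZW:WB = 3:5 ⇒ W = (5/8, 0)
2·[BPW] = -5/8, 2·[SZN] = -1
[BPW]:[SZN] = -5/8:-1 = 5/8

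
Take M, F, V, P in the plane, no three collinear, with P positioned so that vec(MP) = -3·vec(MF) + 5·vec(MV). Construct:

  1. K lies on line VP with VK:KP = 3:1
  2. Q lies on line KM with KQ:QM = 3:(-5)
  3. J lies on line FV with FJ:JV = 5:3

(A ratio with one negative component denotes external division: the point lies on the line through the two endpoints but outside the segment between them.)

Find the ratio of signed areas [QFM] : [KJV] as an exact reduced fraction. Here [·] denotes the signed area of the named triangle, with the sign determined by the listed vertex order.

[QFM]:[KJV] = 320/9

Work in coordinates with M = (0, 0), F = (1, 0), V = (0, 1), P = (-3, 5).
1. K lies on line VP with VK:KP = 3:1 ⇒ K = (-9/4, 4)
2. Q lies on line KM with KQ:QM = 3:(-5) ⇒ Q = (-45/8, 10)
3. J lies on line FV with FJ:JV = 5:3 ⇒ J = (3/8, 5/8)
2·[QFM] = -10, 2·[KJV] = -9/32
[QFM]:[KJV] = -10:-9/32 = 320/9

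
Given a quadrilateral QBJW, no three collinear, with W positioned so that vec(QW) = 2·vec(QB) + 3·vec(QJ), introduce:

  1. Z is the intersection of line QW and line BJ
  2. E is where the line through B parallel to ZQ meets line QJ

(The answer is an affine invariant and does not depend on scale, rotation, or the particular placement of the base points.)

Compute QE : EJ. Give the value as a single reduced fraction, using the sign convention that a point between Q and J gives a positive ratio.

Work in coordinates with Q = (0, 0), B = (1, 0), J = (0, 1), W = (2, 3).
1. Z is the intersection of line QW and line BJ ⇒ Z = (2/5, 3/5)
2. E is where the line through B parallel to ZQ meets line QJ ⇒ E = (0, -3/2)
E = Q + t·(J−Q) with t = -3/2, so QE:EJ = t:(1−t) = -3/2:5/2

QE:EJ = -3/5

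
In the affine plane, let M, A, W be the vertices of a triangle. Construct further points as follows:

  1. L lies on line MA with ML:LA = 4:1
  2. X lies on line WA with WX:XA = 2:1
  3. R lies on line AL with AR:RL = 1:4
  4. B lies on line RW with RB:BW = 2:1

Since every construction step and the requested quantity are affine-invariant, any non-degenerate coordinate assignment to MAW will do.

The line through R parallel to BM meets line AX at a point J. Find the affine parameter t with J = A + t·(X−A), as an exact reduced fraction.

t = 3/37

Choose coordinates M = (0, 0), A = (1, 0), W = (0, 1).
1. L lies on line MA with ML:LA = 4:1 ⇒ L = (4/5, 0)
2. X lies on line WA with WX:XA = 2:1 ⇒ X = (2/3, 1/3)
3. R lies on line AL with AR:RL = 1:4 ⇒ R = (24/25, 0)
4. B lies on line RW with RB:BW = 2:1 ⇒ B = (8/25, 2/3)
through R parallel to BM: direction (-8/25, -2/3); meets AX at J = (36/37, 1/37)
J = A + t·(X−A) with t = 3/37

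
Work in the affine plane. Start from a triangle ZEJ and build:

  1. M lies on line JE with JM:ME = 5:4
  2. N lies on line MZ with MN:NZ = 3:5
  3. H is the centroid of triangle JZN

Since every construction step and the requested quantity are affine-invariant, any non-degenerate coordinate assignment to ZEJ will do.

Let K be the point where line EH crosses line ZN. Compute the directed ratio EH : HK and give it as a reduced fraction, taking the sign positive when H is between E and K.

Assign Z = (0, 0), E = (1, 0), J = (0, 1) — the answer is frame-independent, so this choice is without loss of generality.
1. M lies on line JE with JM:ME = 5:4 ⇒ M = (5/9, 4/9)
2. N lies on line MZ with MN:NZ = 3:5 ⇒ N = (25/72, 5/18)
3. H is the centroid of triangle JZN ⇒ H = (25/216, 23/54)
line EH meets ZN at K = (115/306, 46/153)
H = E + t·(K−E) with t = 17/12, so EH:HK = 17/12:-5/12

EH:HK = -17/5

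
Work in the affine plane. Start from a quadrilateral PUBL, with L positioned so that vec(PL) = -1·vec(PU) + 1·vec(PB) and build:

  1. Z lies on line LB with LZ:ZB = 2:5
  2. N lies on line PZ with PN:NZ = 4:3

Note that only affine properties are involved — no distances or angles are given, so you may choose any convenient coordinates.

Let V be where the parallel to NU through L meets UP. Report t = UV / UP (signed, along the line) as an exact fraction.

Choose coordinates P = (0, 0), U = (1, 0), B = (0, 1), L = (-1, 1).
1. Z lies on line LB with LZ:ZB = 2:5 ⇒ Z = (-5/7, 1)
2. N lies on line PZ with PN:NZ = 4:3 ⇒ N = (-20/49, 4/7)
through L parallel to NU: direction (69/49, -4/7); meets UP at V = (41/28, 0)
V = U + t·(P−U) with t = -13/28

t = -13/28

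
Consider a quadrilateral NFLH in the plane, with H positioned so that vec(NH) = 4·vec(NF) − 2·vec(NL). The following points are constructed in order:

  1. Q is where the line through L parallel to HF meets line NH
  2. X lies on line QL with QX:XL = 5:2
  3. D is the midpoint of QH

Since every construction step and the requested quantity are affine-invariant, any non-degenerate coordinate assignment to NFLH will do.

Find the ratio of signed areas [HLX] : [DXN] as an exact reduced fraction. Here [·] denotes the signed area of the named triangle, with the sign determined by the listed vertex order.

Set N = (0, 0), F = (1, 0), L = (0, 1), H = (4, -2); any affine frame gives the same invariant.
1. Q is where the line through L parallel to HF meets line NH ⇒ Q = (6, -3)
2. X lies on line QL with QX:XL = 5:2 ⇒ X = (12/7, -1/7)
3. D is the midpoint of QH ⇒ D = (5, -5/2)
2·[HLX] = -4/7, 2·[DXN] = 25/7
[HLX]:[DXN] = -4/7:25/7 = -4/25

[HLX]:[DXN] = -4/25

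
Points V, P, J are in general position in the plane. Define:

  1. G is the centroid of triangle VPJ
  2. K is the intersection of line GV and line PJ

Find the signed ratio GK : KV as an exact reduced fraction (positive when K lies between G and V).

GK:KV = -1/3

Set V = (0, 0), P = (1, 0), J = (0, 1); any affine frame gives the same invariant.
1. G is the centroid of triangle VPJ ⇒ G = (1/3, 1/3)
2. K is the intersection of line GV and line PJ ⇒ K = (1/2, 1/2)
K = G + t·(V−G) with t = -1/2, so GK:KV = t:(1−t) = -1/2:3/2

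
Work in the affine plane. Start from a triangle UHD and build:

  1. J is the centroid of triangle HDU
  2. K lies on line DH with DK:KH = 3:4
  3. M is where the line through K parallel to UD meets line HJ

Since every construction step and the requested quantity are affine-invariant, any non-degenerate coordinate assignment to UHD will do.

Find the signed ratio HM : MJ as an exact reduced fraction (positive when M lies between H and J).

HM:MJ = 6

Choose coordinates U = (0, 0), H = (1, 0), D = (0, 1).
1. J is the centroid of triangle HDU ⇒ J = (1/3, 1/3)
2. K lies on line DH with DK:KH = 3:4 ⇒ K = (3/7, 4/7)
3. M is where the line through K parallel to UD meets line HJ ⇒ M = (3/7, 2/7)
M = H + t·(J−H) with t = 6/7, so HM:MJ = t:(1−t) = 6/7:1/7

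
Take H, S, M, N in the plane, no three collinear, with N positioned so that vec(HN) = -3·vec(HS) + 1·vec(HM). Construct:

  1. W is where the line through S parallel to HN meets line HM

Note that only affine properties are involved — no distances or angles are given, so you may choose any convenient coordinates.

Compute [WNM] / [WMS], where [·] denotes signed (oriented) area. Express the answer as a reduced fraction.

[WNM]:[WMS] = 3

Assign H = (0, 0), S = (1, 0), M = (0, 1), N = (-3, 1) — the answer is frame-independent, so this choice is without loss of generality.
1. W is where the line through S parallel to HN meets line HM ⇒ W = (0, 1/3)
2·[WNM] = -2, 2·[WMS] = -2/3
[WNM]:[WMS] = -2:-2/3 = 3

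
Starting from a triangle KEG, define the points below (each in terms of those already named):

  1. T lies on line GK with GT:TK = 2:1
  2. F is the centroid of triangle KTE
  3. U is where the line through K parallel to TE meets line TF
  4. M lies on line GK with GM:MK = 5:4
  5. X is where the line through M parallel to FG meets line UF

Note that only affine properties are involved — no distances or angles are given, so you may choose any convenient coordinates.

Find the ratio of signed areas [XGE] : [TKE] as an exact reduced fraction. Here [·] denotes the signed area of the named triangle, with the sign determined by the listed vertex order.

Assign K = (0, 0), E = (1, 0), G = (0, 1) — the answer is frame-independent, so this choice is without loss of generality.
1. T lies on line GK with GT:TK = 2:1 ⇒ T = (0, 1/3)
2. F is the centroid of triangle KTE ⇒ F = (1/3, 1/9)
3. U is where the line through K parallel to TE meets line TF ⇒ U = (1, -1/3)
4. M lies on line GK with GM:MK = 5:4 ⇒ M = (0, 4/9)
5. X is where the line through M parallel to FG meets line UF ⇒ X = (1/18, 8/27)
2·[XGE] = -35/54, 2·[TKE] = 1/3
[XGE]:[TKE] = -35/54:1/3 = -35/18

[XGE]:[TKE] = -35/18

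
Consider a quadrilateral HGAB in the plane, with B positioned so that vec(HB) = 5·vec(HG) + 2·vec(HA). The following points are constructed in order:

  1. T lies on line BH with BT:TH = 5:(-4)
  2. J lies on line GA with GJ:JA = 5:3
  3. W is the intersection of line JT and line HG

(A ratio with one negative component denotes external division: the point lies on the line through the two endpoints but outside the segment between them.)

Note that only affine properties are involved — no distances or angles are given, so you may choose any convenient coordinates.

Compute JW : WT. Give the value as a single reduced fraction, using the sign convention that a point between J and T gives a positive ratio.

JW:WT = 5/64

Choose coordinates H = (0, 0), G = (1, 0), A = (0, 1), B = (5, 2).
1. T lies on line BH with BT:TH = 5:(-4) ⇒ T = (-20, -8)
2. J lies on line GA with GJ:JA = 5:3 ⇒ J = (3/8, 5/8)
3. W is the intersection of line JT and line HG ⇒ W = (-76/69, 0)
W = J + t·(T−J) with t = 5/69, so JW:WT = t:(1−t) = 5/69:64/69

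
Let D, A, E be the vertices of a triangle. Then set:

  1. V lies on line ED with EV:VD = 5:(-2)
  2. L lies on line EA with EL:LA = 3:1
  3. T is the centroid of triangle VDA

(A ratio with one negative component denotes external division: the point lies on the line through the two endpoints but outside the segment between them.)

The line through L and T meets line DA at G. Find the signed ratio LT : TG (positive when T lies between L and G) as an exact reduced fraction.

LT:TG = -17/8

Work in coordinates with D = (0, 0), A = (1, 0), E = (0, 1).
1. V lies on line ED with EV:VD = 5:(-2) ⇒ V = (0, -2/3)
2. L lies on line EA with EL:LA = 3:1 ⇒ L = (3/4, 1/4)
3. T is the centroid of triangle VDA ⇒ T = (1/3, -2/9)
line LT meets DA at G = (9/17, 0)
T = L + t·(G−L) with t = 17/9, so LT:TG = 17/9:-8/9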